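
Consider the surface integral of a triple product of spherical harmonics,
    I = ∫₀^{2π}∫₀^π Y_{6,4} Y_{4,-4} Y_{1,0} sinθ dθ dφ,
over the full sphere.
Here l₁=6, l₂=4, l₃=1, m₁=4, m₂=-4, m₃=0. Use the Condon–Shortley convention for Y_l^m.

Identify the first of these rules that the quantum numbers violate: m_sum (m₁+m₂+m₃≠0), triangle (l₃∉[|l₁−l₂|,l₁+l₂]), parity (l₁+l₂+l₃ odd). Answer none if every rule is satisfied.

Σmᵢ = 0  ✓
l₃∈[|l₁−l₂|,l₁+l₂]=[2,10], have l₃=1  ✗
Σlᵢ = 11 ⇒ odd

triangle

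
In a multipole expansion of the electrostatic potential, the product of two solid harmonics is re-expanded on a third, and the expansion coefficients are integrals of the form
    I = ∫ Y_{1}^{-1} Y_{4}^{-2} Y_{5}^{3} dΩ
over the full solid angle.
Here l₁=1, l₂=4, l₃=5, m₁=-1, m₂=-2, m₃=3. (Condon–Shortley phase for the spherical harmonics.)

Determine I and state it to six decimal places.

-0.259847

m-sum 0 ✓  L=10 even ✓  3≤5≤5 ✓
Π(2lᵢ+1) = 3×9×11 = 297
triangle coeff Δ(1,4,5) = 1/495
Σ_t [0,0]: t=0:+1/576 = 1/576
(3j)²=5/99 [(1 4 5; 0 0 0)], sign=-1
Σ_t [0,0]: t=0:+1/2880 = 1/2880
(3j)²=28/495 [(1 4 5; -1 -2 3)], sign=+1
⇒ 4πI² = 28/33
I = (-1)√(28/33/(4π)) = -0.25984664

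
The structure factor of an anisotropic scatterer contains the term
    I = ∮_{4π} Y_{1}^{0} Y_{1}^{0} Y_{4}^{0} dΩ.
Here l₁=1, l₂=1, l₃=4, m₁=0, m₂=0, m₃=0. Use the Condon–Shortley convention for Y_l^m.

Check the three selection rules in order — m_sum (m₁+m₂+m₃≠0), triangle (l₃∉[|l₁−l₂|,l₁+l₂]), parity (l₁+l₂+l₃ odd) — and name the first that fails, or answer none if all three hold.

triangle

Σmᵢ = 0  ✓
l₃∈[|l₁−l₂|,l₁+l₂]=[0,2], have l₃=4  ✗
Σlᵢ = 6 ⇒ even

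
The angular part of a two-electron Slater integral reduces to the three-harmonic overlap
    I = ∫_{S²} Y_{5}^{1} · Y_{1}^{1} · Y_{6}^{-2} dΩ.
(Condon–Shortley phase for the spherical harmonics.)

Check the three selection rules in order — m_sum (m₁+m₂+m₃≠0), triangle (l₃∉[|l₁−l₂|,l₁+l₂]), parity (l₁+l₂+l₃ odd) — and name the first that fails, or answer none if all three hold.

none

azimuthal sum: 1 + 1 − 2 = 0  ✓
4 ≤ 6 ≤ 6 (triangle on l)  ✓
L = 5 + 1 + 6 = 12 (even)  ✓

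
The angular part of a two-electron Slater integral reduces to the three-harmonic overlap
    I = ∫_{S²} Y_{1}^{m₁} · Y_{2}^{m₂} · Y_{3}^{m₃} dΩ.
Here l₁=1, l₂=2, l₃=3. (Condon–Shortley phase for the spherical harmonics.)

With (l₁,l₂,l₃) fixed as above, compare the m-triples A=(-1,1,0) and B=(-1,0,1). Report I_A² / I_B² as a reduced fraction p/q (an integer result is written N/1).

Shared (l₁,l₂,l₃)=(1,2,3): N and (l;000)² cancel in I_A²/I_B².
A: Δ = 0!·2!·4!/7! = 1/105; Racah Σ t=0..0: t=0:+1/12 = 1/12; ⇒ 3j(1 2 3; -1 1 0)² = 1/35, sgn -1
B: Δ = 0!·2!·4!/7! = 1/105; Racah Σ t=0..0: t=0:+1/8 = 1/8; ⇒ 3j(1 2 3; -1 0 1)² = 2/35, sgn +1
I_A²/I_B² = (1/35)/(2/35) = 1/2

1/2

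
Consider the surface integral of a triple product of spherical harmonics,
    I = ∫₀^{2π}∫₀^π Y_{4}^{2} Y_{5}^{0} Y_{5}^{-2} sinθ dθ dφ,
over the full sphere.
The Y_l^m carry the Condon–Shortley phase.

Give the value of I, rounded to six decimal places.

Rules hold: Σm=0, L=14 even, 1≤5≤9.
N = 9·11·11 = 1089
Δ = 4!·4!·6!/15! = 1/3153150
Racah Σ t=0..4: t=0:+1/69120 t=1:−1/1728 t=2:+1/576 t=3:−1/1728 t=4:+1/69120 = 7/11520
⇒ 3j(4 5 5; 0 0 0)² = 2/143, sgn -1
Racah Σ t=0..2: t=0:+1/11520 t=1:−1/1728 t=2:+1/3456 = -7/34560
⇒ 3j(4 5 5; 2 0 -2)² = 7/858, sgn +1
4πI² = N·(3j₀)²·(3jₘ)² = 21/169
I = -1·√(0.12426/4π) = -0.09944006

-0.099440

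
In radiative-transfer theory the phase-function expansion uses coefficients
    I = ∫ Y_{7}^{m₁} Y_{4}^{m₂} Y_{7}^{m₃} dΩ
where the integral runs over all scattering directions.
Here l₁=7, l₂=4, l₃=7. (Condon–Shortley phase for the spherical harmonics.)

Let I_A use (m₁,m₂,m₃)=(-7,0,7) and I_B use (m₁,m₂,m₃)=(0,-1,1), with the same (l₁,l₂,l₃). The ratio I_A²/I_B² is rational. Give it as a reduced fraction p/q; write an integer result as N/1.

143143/7290

Same 7,4,7: normalisation and zero-m 3j drop out of the ratio.
A: Δ: 4! 10! 4! / 19! → 1/58198140; sum: t=4:+1/2090188800 = 1/2090188800; 3j²(7 4 7; -7 0 7) = Δ·Π!·Σ² = 1001/58140  (sign +1)
B: Δ: 4! 10! 4! / 19! → 1/58198140; sum: t=0:+1/4354560 t=1:−1/414720 t=2:+1/345600 t=3:−1/2488320 = 1/3225600; 3j²(7 4 7; 0 -1 1) = Δ·Π!·Σ² = 81/92378  (sign +1)
I_A²/I_B² = (1001/58140)/(81/92378) = 143143/7290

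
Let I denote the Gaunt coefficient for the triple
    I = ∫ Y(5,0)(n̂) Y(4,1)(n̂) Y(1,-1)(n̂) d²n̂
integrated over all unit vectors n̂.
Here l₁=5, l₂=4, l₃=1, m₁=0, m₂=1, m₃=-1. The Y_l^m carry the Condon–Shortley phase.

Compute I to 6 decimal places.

0.155288

Rules hold: Σm=0, L=10 even, 1≤1≤9.
N = 11·9·3 = 297
Δ = 8!·2!·0!/11! = 1/495
Racah Σ t=4..4: t=4:+1/576 = 1/576
⇒ 3j(5 4 1; 0 0 0)² = 5/99, sgn -1
Racah Σ t=5..5: t=5:−1/1440 = -1/1440
⇒ 3j(5 4 1; 0 1 -1)² = 2/99, sgn -1
4πI² = N·(3j₀)²·(3jₘ)² = 10/33
I = +1·√(0.30303/4π) = 0.15528807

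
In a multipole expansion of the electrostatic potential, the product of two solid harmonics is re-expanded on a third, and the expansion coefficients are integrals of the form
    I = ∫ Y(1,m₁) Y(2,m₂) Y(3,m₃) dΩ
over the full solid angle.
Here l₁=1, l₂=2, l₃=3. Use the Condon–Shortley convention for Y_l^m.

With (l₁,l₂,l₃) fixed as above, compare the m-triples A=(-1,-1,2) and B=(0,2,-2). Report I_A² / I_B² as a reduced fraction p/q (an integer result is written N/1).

Shared (l₁,l₂,l₃)=(1,2,3): N and (l;000)² cancel in I_A²/I_B².
A: Δ = 0!·2!·4!/7! = 1/105; Racah Σ t=0..0: t=0:+1/12 = 1/12; ⇒ 3j(1 2 3; -1 -1 2)² = 2/21, sgn -1
B: Δ = 0!·2!·4!/7! = 1/105; Racah Σ t=0..0: t=0:+1/24 = 1/24; ⇒ 3j(1 2 3; 0 2 -2)² = 1/21, sgn -1
I_A²/I_B² = (2/21)/(1/21) = 2/1

2/1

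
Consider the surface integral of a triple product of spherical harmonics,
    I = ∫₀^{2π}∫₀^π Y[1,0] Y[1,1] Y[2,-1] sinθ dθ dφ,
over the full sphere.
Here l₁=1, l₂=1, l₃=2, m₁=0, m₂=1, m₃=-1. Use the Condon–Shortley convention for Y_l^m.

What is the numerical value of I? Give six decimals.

Checks pass: Σm=0; 4 even; l₃=2∈[0,2].
(2·1+1)(2·1+1)(2·2+1) = 45
Δ: 0! 2! 2! / 5! → 1/30
sum: t=0:+1/1 = 1/1
3j²(1 1 2; 0 0 0) = Δ·Π!·Σ² = 2/15  (sign +1)
sum: t=0:+1/2 = 1/2
3j²(1 1 2; 0 1 -1) = Δ·Π!·Σ² = 1/10  (sign -1)
combine: 4πI² = 45·2/15·1/10 = 3/5
take √, sign -1: I = -0.21850969

-0.218510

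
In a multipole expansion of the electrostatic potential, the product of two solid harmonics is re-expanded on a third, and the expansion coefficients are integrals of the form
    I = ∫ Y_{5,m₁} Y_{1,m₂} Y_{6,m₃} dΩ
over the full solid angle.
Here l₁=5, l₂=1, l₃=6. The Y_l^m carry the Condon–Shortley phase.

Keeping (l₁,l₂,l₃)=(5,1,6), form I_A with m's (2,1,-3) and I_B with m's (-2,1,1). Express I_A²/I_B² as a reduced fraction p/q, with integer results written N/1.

Same 5,1,6: normalisation and zero-m 3j drop out of the ratio.
A: Δ: 0! 10! 2! / 13! → 1/858; sum: t=0:+1/60480 = 1/60480; 3j²(5 1 6; 2 1 -3) = Δ·Π!·Σ² = 6/143  (sign -1)
B: Δ: 0! 10! 2! / 13! → 1/858; sum: t=0:+1/60480 = 1/60480; 3j²(5 1 6; -2 1 1) = Δ·Π!·Σ² = 5/429  (sign -1)
I_A²/I_B² = (6/143)/(5/429) = 18/5

18/5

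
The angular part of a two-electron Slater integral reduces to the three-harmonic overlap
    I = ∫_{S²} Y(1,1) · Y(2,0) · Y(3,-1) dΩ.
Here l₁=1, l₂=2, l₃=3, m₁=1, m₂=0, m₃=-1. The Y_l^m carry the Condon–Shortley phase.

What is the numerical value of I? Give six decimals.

-0.202301

Checks pass: Σm=0; 6 even; l₃=3∈[1,3].
(2·1+1)(2·2+1)(2·3+1) = 105
Δ: 0! 2! 4! / 7! → 1/105
sum: t=0:+1/4 = 1/4
3j²(1 2 3; 0 0 0) = Δ·Π!·Σ² = 3/35  (sign -1)
sum: t=0:+1/8 = 1/8
3j²(1 2 3; 1 0 -1) = Δ·Π!·Σ² = 2/35  (sign +1)
combine: 4πI² = 105·3/35·2/35 = 18/35
take √, sign -1: I = -0.20230066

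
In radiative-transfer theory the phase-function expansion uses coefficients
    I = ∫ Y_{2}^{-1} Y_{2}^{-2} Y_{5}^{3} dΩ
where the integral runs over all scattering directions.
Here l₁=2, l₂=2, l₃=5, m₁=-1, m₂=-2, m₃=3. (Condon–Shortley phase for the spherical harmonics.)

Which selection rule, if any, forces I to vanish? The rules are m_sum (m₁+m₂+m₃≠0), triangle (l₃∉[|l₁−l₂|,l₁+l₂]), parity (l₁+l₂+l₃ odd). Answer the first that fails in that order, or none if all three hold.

azimuthal sum: -1 − 2 + 3 = 0  ✓
0 ≤ 5 ≤ 4 (triangle on l)  ✗
L = 2 + 2 + 5 = 9 (odd)

triangle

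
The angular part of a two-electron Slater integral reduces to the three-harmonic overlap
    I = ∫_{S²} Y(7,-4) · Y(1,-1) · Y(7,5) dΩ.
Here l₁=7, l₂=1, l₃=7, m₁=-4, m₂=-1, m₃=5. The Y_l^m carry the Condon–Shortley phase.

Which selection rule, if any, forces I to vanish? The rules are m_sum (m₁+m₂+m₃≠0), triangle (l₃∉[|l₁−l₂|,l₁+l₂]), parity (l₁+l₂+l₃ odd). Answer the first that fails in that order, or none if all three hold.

azimuthal sum: -4 − 1 + 5 = 0  ✓
6 ≤ 7 ≤ 8 (triangle on l)  ✓
L = 7 + 1 + 7 = 15 (odd)  ✗

parity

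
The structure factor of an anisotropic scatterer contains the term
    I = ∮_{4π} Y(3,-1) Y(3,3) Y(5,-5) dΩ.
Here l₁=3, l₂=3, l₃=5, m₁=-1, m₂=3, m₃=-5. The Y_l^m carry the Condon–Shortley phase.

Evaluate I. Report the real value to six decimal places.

Σmᵢ = -3 ≠ 0, so the φ-integral vanishes; I = 0

0.000000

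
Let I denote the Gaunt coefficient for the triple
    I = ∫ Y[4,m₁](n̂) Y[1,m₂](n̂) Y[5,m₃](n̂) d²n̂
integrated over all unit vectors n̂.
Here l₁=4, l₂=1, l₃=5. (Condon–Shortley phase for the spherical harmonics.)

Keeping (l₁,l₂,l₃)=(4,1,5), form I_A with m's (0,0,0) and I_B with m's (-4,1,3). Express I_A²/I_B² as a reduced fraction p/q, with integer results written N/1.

Same 4,1,5: normalisation and zero-m 3j drop out of the ratio.
A: Δ: 0! 8! 2! / 11! → 1/495; sum: t=0:+1/576 = 1/576; 3j²(4 1 5; 0 0 0) = Δ·Π!·Σ² = 5/99  (sign -1)
B: Δ: 0! 8! 2! / 11! → 1/495; sum: t=0:+1/80640 = 1/80640; 3j²(4 1 5; -4 1 3) = Δ·Π!·Σ² = 1/495  (sign +1)
I_A²/I_B² = (5/99)/(1/495) = 25/1

25/1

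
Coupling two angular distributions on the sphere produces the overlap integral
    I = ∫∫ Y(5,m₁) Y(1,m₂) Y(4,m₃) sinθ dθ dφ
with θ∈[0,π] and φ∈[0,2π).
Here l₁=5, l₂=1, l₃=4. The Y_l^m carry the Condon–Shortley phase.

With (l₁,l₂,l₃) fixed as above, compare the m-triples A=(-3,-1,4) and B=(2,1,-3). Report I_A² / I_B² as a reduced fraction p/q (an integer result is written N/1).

l's match ⇒ only the (l;m) 3-j factors differ between A and B.
A: triangle coeff Δ(5,1,4) = 1/495; Σ_t [0,0]: t=0:+1/80640 = 1/80640; (3j)²=1/495 [(5 1 4; -3 -1 4)], sign=+1
B: triangle coeff Δ(5,1,4) = 1/495; Σ_t [2,2]: t=2:+1/10080 = 1/10080; (3j)²=1/165 [(5 1 4; 2 1 -3)], sign=-1
I_A²/I_B² = (1/495)/(1/165) = 1/3

1/3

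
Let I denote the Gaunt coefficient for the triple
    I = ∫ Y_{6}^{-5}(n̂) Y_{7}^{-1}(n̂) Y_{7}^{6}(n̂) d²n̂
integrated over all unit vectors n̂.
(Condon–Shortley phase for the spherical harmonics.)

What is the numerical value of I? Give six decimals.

Checks pass: Σm=0; 20 even; l₃=7∈[1,13].
(2·6+1)(2·7+1)(2·7+1) = 2925
Δ: 6! 6! 8! / 21! → 1/2444321880
sum: t=0:+1/2612736000 t=1:−1/20736000 t=2:+1/1658880 t=3:−1/746496 t=4:+1/1658880 t=5:−1/20736000 t=6:+1/2612736000 = -1/4354560
3j²(6 7 7; 0 0 0) = Δ·Π!·Σ² = 1000/138567  (sign +1)
sum: t=5:−1/435456000 t=6:+1/3483648000 = -1/497664000
3j²(6 7 7; -5 -1 6) = Δ·Π!·Σ² = 77/6460  (sign +1)
combine: 4πI² = 2925·1000/138567·77/6460 = 26250/104329
take √, sign +1: I = 0.14150025

0.141500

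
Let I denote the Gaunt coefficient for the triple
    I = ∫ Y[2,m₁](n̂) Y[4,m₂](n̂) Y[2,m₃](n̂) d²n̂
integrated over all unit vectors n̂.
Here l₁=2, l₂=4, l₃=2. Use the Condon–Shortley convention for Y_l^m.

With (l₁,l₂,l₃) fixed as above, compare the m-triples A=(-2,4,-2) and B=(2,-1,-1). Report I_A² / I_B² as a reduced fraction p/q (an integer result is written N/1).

14/1

Same 2,4,2: normalisation and zero-m 3j drop out of the ratio.
A: Δ: 4! 0! 4! / 9! → 1/630; sum: t=4:+1/576 = 1/576; 3j²(2 4 2; -2 4 -2) = Δ·Π!·Σ² = 1/9  (sign +1)
B: Δ: 4! 0! 4! / 9! → 1/630; sum: t=0:+1/144 = 1/144; 3j²(2 4 2; 2 -1 -1) = Δ·Π!·Σ² = 1/126  (sign -1)
I_A²/I_B² = (1/9)/(1/126) = 14/1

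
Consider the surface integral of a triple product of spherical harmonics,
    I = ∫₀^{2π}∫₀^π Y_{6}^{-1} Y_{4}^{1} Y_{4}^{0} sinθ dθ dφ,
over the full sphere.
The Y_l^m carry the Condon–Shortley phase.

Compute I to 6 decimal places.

-0.103072

m-sum 0 ✓  L=14 even ✓  2≤4≤10 ✓
Π(2lᵢ+1) = 13×9×9 = 1053
triangle coeff Δ(6,4,4) = 1/1261260
Σ_t [2,4]: t=2:+1/4608 t=3:−1/1296 t=4:+1/4608 = -7/20736
(3j)²=20/1287 [(6 4 4; 0 0 0)], sign=-1
Σ_t [3,5]: t=3:−1/3456 t=4:+1/1728 t=5:−1/11520 = 7/34560
(3j)²=7/858 [(6 4 4; -1 1 0)], sign=+1
⇒ 4πI² = 210/1573
I = (-1)√(210/1573/(4π)) = -0.10307192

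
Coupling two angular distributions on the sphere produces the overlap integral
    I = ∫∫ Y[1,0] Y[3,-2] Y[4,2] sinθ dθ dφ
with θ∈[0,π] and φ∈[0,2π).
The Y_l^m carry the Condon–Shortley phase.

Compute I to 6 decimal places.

Checks pass: Σm=0; 8 even; l₃=4∈[2,4].
(2·1+1)(2·3+1)(2·4+1) = 189
Δ: 0! 2! 6! / 9! → 1/252
sum: t=0:+1/36 = 1/36
3j²(1 3 4; 0 0 0) = Δ·Π!·Σ² = 4/63  (sign +1)
sum: t=0:+1/120 = 1/120
3j²(1 3 4; 0 -2 2) = Δ·Π!·Σ² = 1/21  (sign +1)
combine: 4πI² = 189·4/63·1/21 = 4/7
take √, sign +1: I = 0.21324362

0.213244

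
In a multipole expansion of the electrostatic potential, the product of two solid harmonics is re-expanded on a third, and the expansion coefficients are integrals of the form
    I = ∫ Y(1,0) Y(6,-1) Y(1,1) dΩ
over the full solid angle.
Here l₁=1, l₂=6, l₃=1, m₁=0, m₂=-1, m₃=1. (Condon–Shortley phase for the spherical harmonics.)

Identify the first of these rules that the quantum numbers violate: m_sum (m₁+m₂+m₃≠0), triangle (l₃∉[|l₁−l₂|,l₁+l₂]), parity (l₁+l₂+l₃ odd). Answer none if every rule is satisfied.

Σmᵢ = 0  ✓
l₃∈[|l₁−l₂|,l₁+l₂]=[5,7], have l₃=1  ✗
Σlᵢ = 8 ⇒ even

triangle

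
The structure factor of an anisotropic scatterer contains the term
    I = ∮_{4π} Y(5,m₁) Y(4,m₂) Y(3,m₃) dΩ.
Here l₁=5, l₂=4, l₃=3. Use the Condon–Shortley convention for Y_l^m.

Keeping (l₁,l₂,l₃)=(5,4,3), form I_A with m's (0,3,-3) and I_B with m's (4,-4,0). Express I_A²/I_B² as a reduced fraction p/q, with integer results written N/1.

Same 5,4,3: normalisation and zero-m 3j drop out of the ratio.
A: Δ: 6! 4! 2! / 13! → 1/180180; sum: t=5:−1/5760 = -1/5760; 3j²(5 4 3; 0 3 -3) = Δ·Π!·Σ² = 5/572  (sign -1)
B: Δ: 6! 4! 2! / 13! → 1/180180; sum: t=0:+1/8640 = 1/8640; 3j²(5 4 3; 4 -4 0) = Δ·Π!·Σ² = 28/715  (sign -1)
I_A²/I_B² = (5/572)/(28/715) = 25/112

25/112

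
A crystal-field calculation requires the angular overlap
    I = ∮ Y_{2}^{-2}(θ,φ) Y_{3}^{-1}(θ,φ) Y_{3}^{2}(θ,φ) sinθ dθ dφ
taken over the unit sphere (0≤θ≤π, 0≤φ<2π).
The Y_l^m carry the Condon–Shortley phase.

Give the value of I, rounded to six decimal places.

0.000000

-2 − 1 + 2 = -1 ≠ 0: azimuthal integral kills it; I = 0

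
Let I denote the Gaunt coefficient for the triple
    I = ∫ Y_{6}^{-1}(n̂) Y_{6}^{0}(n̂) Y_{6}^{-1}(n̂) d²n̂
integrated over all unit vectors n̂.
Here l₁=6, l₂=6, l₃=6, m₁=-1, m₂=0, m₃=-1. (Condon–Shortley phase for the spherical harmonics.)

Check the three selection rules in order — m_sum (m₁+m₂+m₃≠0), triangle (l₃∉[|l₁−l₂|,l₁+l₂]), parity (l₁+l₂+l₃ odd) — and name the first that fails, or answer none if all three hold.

m_sum

Σmᵢ = -2  ✗
l₃∈[|l₁−l₂|,l₁+l₂]=[0,12], have l₃=6
Σlᵢ = 18 ⇒ even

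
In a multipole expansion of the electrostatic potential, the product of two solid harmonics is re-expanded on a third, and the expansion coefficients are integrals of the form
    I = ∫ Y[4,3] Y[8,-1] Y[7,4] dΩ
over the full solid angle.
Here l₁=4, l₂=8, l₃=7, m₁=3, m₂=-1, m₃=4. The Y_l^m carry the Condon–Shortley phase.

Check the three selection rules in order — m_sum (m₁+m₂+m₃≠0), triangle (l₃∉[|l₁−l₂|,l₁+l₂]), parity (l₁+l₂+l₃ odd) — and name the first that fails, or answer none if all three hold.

m_sum

azimuthal sum: 3 − 1 + 4 = 6  ✗
4 ≤ 7 ≤ 12 (triangle on l)
L = 4 + 8 + 7 = 19 (odd)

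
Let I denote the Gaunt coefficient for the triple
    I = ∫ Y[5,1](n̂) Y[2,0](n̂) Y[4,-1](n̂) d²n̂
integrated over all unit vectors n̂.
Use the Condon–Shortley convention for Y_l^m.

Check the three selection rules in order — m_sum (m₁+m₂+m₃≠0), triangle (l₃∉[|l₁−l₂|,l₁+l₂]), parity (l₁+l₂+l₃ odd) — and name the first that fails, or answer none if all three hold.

parity

m₁+m₂+m₃ = 1 + 0 − 1 = 0  ✓
triangle: |5−2|=3 ≤ l₃=4 ≤ 5+2=7  ✓
parity: l₁+l₂+l₃ = 11 is odd  ✗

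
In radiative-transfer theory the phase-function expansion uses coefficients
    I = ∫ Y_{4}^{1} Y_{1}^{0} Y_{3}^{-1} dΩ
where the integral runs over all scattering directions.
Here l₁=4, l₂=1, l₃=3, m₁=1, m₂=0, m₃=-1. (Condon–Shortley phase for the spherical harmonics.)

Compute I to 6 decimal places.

Checks pass: Σm=0; 8 even; l₃=3∈[3,5].
(2·4+1)(2·1+1)(2·3+1) = 189
Δ: 2! 6! 0! / 9! → 1/252
sum: t=1:−1/36 = -1/36
3j²(4 1 3; 0 0 0) = Δ·Π!·Σ² = 4/63  (sign +1)
sum: t=1:−1/48 = -1/48
3j²(4 1 3; 1 0 -1) = Δ·Π!·Σ² = 5/84  (sign -1)
combine: 4πI² = 189·4/63·5/84 = 5/7
take √, sign -1: I = -0.23841361

-0.238414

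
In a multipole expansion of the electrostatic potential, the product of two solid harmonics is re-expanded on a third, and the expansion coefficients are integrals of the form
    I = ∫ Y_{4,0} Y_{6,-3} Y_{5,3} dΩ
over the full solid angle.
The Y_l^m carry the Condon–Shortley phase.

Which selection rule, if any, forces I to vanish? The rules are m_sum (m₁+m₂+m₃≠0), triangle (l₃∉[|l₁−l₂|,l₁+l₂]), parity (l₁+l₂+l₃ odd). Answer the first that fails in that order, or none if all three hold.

azimuthal sum: 0 − 3 + 3 = 0  ✓
2 ≤ 5 ≤ 10 (triangle on l)  ✓
L = 4 + 6 + 5 = 15 (odd)  ✗

parity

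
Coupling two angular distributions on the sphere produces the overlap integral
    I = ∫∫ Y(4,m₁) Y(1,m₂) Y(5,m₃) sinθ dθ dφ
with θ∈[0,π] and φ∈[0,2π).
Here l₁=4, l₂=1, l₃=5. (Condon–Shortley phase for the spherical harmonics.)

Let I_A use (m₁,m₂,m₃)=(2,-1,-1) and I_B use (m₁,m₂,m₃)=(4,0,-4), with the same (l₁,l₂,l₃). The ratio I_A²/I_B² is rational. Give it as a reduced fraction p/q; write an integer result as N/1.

Shared (l₁,l₂,l₃)=(4,1,5): N and (l;000)² cancel in I_A²/I_B².
A: Δ = 0!·8!·2!/11! = 1/495; Racah Σ t=0..0: t=0:+1/2880 = 1/2880; ⇒ 3j(4 1 5; 2 -1 -1)² = 2/165, sgn +1
B: Δ = 0!·8!·2!/11! = 1/495; Racah Σ t=0..0: t=0:+1/40320 = 1/40320; ⇒ 3j(4 1 5; 4 0 -4)² = 1/55, sgn -1
I_A²/I_B² = (2/165)/(1/55) = 2/3

2/3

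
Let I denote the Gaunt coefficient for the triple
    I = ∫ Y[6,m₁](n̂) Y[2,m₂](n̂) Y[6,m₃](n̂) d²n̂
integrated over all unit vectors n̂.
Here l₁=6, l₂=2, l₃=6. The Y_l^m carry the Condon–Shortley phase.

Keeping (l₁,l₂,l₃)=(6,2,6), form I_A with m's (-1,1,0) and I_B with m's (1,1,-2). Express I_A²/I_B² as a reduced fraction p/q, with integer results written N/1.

Same 6,2,6: normalisation and zero-m 3j drop out of the ratio.
A: Δ: 2! 10! 2! / 15! → 1/90090; sum: t=1:−1/34560 t=2:+1/28800 = 1/172800; 3j²(6 2 6; -1 1 0) = Δ·Π!·Σ² = 1/1430  (sign +1)
B: Δ: 2! 10! 2! / 15! → 1/90090; sum: t=1:−1/34560 t=2:+1/60480 = -1/80640; 3j²(6 2 6; 1 1 -2) = Δ·Π!·Σ² = 6/1001  (sign -1)
I_A²/I_B² = (1/1430)/(6/1001) = 7/60

7/60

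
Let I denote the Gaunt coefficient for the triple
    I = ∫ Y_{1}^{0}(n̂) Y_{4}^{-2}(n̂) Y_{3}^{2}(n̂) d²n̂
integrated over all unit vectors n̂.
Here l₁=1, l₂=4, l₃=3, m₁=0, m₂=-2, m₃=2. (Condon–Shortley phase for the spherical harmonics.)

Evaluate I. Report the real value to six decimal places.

m-sum 0 ✓  L=8 even ✓  3≤3≤5 ✓
Π(2lᵢ+1) = 3×9×7 = 189
triangle coeff Δ(1,4,3) = 1/252
Σ_t [1,1]: t=1:−1/36 = -1/36
(3j)²=4/63 [(1 4 3; 0 0 0)], sign=+1
Σ_t [1,1]: t=1:−1/120 = -1/120
(3j)²=1/21 [(1 4 3; 0 -2 2)], sign=+1
⇒ 4πI² = 4/7
I = (+1)√(4/7/(4π)) = 0.21324362

0.213244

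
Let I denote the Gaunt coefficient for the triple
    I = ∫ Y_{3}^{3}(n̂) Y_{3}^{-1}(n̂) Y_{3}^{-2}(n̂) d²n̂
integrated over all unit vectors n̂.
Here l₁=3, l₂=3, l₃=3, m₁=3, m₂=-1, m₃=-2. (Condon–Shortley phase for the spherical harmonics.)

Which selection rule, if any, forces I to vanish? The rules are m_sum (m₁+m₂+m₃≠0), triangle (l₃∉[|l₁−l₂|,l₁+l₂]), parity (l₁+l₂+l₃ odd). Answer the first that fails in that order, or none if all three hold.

m₁+m₂+m₃ = 3 − 1 − 2 = 0  ✓
triangle: |3−3|=0 ≤ l₃=3 ≤ 3+3=6  ✓
parity: l₁+l₂+l₃ = 9 is odd  ✗

parity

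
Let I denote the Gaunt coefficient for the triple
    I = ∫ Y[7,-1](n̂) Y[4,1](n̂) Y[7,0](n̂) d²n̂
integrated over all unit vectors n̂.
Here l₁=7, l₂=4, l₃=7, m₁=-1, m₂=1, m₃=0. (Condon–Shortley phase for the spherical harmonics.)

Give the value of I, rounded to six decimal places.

Rules hold: Σm=0, L=18 even, 3≤7≤11.
N = 15·9·15 = 2025
Δ = 4!·10!·4!/19! = 1/58198140
Racah Σ t=0..4: t=0:+1/17418240 t=1:−1/622080 t=2:+1/230400 t=3:−1/622080 t=4:+1/17418240 = 1/806400
⇒ 3j(7 4 7; 0 0 0)² = 2268/230945, sgn -1
Racah Σ t=1..4: t=1:−1/4354560 t=2:+1/414720 t=3:−1/345600 t=4:+1/2488320 = -1/3225600
⇒ 3j(7 4 7; -1 1 0)² = 81/92378, sgn +1
4πI² = N·(3j₀)²·(3jₘ)² = 37200870/2133423721
I = -1·√(0.0174372/4π) = -0.03725058

-0.037251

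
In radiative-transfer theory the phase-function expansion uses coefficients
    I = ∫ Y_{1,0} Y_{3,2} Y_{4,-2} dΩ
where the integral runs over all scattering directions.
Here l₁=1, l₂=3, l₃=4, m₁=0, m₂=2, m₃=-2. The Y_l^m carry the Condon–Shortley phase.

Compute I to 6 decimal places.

0.213244

Checks pass: Σm=0; 8 even; l₃=4∈[2,4].
(2·1+1)(2·3+1)(2·4+1) = 189
Δ: 0! 2! 6! / 9! → 1/252
sum: t=0:+1/36 = 1/36
3j²(1 3 4; 0 0 0) = Δ·Π!·Σ² = 4/63  (sign +1)
sum: t=0:+1/120 = 1/120
3j²(1 3 4; 0 2 -2) = Δ·Π!·Σ² = 1/21  (sign +1)
combine: 4πI² = 189·4/63·1/21 = 4/7
take √, sign +1: I = 0.21324362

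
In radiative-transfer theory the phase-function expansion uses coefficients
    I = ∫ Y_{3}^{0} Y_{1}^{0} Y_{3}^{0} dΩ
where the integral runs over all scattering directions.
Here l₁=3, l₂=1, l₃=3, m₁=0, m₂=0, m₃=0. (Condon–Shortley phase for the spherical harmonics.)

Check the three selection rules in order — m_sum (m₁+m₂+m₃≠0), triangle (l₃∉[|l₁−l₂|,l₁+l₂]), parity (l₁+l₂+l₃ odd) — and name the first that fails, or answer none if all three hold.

m₁+m₂+m₃ = 0 + 0 + 0 = 0  ✓
triangle: |3−1|=2 ≤ l₃=3 ≤ 3+1=4  ✓
parity: l₁+l₂+l₃ = 7 is odd  ✗

parity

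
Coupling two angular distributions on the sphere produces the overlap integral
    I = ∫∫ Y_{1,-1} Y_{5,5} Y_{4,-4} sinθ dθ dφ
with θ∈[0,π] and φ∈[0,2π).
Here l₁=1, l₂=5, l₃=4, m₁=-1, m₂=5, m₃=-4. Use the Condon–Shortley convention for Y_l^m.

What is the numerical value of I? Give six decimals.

-0.329416

Rules hold: Σm=0, L=10 even, 4≤4≤6.
N = 3·11·9 = 297
Δ = 2!·0!·8!/11! = 1/495
Racah Σ t=1..1: t=1:−1/576 = -1/576
⇒ 3j(1 5 4; 0 0 0)² = 5/99, sgn -1
Racah Σ t=2..2: t=2:+1/80640 = 1/80640
⇒ 3j(1 5 4; -1 5 -4)² = 1/11, sgn +1
4πI² = N·(3j₀)²·(3jₘ)² = 15/11
I = -1·√(1.36364/4π) = -0.32941575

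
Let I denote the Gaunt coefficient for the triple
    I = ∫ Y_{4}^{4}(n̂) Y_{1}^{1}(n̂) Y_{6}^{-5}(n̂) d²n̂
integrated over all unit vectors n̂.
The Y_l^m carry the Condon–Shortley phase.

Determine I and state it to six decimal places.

0.000000

triangle: need 3≤l₃≤5, have 6; I=0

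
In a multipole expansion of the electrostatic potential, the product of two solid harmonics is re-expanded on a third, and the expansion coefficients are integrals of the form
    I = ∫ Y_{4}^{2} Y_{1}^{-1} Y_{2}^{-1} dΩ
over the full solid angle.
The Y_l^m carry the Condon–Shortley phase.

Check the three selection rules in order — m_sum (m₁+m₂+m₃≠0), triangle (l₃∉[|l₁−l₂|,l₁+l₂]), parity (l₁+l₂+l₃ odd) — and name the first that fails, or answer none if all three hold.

Σmᵢ = 0  ✓
l₃∈[|l₁−l₂|,l₁+l₂]=[3,5], have l₃=2  ✗
Σlᵢ = 7 ⇒ odd

triangle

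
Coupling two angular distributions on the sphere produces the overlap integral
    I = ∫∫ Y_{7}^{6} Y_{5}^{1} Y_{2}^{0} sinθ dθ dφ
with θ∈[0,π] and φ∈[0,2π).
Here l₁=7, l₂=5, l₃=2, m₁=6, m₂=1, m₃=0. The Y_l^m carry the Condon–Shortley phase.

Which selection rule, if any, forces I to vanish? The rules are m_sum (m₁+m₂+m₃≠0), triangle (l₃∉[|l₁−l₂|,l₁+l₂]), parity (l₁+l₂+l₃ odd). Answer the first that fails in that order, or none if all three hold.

azimuthal sum: 6 + 1 + 0 = 7  ✗
2 ≤ 2 ≤ 12 (triangle on l)
L = 7 + 5 + 2 = 14 (even)

m_sum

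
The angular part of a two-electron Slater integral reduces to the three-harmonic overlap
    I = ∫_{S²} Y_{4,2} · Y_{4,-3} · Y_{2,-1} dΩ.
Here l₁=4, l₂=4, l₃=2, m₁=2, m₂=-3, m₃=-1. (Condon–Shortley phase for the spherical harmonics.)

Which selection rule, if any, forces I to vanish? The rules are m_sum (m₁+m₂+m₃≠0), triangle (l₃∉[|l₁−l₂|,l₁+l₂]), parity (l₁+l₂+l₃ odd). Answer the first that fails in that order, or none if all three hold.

m_sum

azimuthal sum: 2 − 3 − 1 = -2  ✗
0 ≤ 2 ≤ 8 (triangle on l)
L = 4 + 4 + 2 = 10 (even)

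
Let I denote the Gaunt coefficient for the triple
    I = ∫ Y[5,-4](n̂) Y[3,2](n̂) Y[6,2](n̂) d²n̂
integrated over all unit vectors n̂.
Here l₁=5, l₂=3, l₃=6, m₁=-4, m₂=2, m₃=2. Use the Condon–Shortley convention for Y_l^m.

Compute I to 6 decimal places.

-0.139560

Rules hold: Σm=0, L=14 even, 2≤6≤8.
N = 11·7·13 = 1001
Δ = 2!·8!·4!/15! = 1/675675
Racah Σ t=0..2: t=0:+1/8640 t=1:−1/2304 t=2:+1/8640 = -7/34560
⇒ 3j(5 3 6; 0 0 0)² = 7/429, sgn -1
Racah Σ t=1..2: t=1:−1/967680 t=2:+1/60480 = 1/64512
⇒ 3j(5 3 6; -4 2 2)² = 15/1001, sgn +1
4πI² = N·(3j₀)²·(3jₘ)² = 35/143
I = -1·√(0.244755/4π) = -0.13956004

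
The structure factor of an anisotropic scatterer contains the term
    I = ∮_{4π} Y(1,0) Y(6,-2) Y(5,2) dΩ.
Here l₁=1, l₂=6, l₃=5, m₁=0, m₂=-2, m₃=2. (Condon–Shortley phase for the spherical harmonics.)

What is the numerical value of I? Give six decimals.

Rules hold: Σm=0, L=12 even, 5≤5≤7.
N = 3·13·11 = 429
Δ = 2!·0!·10!/13! = 1/858
Racah Σ t=1..1: t=1:−1/14400 = -1/14400
⇒ 3j(1 6 5; 0 0 0)² = 6/143, sgn +1
Racah Σ t=1..1: t=1:−1/30240 = -1/30240
⇒ 3j(1 6 5; 0 -2 2)² = 16/429, sgn +1
4πI² = N·(3j₀)²·(3jₘ)² = 96/143
I = +1·√(0.671329/4π) = 0.23113338

0.231133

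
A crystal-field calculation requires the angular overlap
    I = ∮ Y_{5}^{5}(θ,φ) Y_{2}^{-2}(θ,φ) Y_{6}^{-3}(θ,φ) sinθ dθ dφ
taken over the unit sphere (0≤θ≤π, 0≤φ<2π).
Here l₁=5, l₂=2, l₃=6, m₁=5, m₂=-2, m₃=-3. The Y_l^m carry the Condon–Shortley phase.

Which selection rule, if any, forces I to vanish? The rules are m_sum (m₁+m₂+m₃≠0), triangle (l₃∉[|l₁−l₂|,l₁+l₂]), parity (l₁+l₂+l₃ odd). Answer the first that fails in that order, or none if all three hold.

m₁+m₂+m₃ = 5 − 2 − 3 = 0  ✓
triangle: |5−2|=3 ≤ l₃=6 ≤ 5+2=7  ✓
parity: l₁+l₂+l₃ = 13 is odd  ✗

parity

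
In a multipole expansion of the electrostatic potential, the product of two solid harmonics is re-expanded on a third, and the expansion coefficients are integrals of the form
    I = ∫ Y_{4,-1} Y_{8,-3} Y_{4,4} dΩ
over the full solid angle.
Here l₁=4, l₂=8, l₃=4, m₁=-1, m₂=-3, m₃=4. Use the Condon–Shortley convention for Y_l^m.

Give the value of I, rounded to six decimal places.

-0.043020

Rules hold: Σm=0, L=16 even, 4≤4≤12.
N = 9·17·9 = 1377
Δ = 8!·0!·8!/17! = 1/218790
Racah Σ t=4..4: t=4:+1/331776 = 1/331776
⇒ 3j(4 8 4; 0 0 0)² = 490/21879, sgn +1
Racah Σ t=5..5: t=5:−1/29030400 = -1/29030400
⇒ 3j(4 8 4; -1 -3 4)² = 1/1326, sgn -1
4πI² = N·(3j₀)²·(3jₘ)² = 735/31603
I = -1·√(0.0232573/4π) = -0.04302041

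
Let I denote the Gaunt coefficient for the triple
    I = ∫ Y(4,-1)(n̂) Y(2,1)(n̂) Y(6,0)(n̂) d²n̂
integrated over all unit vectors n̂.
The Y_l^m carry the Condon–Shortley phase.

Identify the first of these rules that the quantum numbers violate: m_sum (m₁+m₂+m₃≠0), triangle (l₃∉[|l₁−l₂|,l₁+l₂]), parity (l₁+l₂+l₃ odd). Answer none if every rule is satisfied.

azimuthal sum: -1 + 1 + 0 = 0  ✓
2 ≤ 6 ≤ 6 (triangle on l)  ✓
L = 4 + 2 + 6 = 12 (even)  ✓

none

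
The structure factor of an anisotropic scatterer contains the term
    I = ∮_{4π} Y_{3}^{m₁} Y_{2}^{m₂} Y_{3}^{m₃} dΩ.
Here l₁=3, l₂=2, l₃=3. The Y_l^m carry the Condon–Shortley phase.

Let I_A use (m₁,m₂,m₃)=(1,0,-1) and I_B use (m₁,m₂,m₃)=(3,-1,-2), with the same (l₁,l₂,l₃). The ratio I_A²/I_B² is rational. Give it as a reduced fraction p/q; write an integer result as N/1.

9/25

Same 3,2,3: normalisation and zero-m 3j drop out of the ratio.
A: Δ: 2! 4! 2! / 9! → 1/3780; sum: t=0:+1/16 t=1:−1/6 t=2:+1/96 = -3/32; 3j²(3 2 3; 1 0 -1) = Δ·Π!·Σ² = 3/140  (sign -1)
B: Δ: 2! 4! 2! / 9! → 1/3780; sum: t=0:+1/48 = 1/48; 3j²(3 2 3; 3 -1 -2) = Δ·Π!·Σ² = 5/84  (sign -1)
I_A²/I_B² = (3/140)/(5/84) = 9/25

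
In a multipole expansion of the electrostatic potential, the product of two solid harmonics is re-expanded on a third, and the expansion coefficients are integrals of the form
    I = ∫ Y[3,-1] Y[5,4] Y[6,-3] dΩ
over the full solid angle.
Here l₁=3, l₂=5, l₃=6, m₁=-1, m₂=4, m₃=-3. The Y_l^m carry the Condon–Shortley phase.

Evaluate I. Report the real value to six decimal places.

m-sum 0 ✓  L=14 even ✓  2≤6≤8 ✓
Π(2lᵢ+1) = 7×11×13 = 1001
triangle coeff Δ(3,5,6) = 1/675675
Σ_t [0,2]: t=0:+1/8640 t=1:−1/2304 t=2:+1/8640 = -7/34560
(3j)²=7/429 [(3 5 6; 0 0 0)], sign=-1
Σ_t [1,2]: t=1:−1/241920 t=2:+1/40320 = 1/48384
(3j)²=24/1001 [(3 5 6; -1 4 -3)], sign=-1
⇒ 4πI² = 56/143
I = (+1)√(56/143/(4π)) = 0.17653103

0.176531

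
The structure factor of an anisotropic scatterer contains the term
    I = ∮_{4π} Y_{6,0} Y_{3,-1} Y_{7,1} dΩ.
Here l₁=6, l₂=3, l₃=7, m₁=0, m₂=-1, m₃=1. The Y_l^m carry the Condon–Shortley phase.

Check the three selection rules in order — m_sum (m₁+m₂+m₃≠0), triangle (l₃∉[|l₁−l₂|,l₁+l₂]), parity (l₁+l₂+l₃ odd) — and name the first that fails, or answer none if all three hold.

m₁+m₂+m₃ = 0 − 1 + 1 = 0  ✓
triangle: |6−3|=3 ≤ l₃=7 ≤ 6+3=9  ✓
parity: l₁+l₂+l₃ = 16 is even  ✓

none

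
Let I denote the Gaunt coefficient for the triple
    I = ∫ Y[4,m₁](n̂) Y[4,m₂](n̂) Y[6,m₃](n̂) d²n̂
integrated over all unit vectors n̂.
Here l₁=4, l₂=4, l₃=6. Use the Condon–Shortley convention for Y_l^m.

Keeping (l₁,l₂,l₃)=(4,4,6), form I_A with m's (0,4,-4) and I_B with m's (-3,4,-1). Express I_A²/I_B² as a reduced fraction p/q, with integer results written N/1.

Same 4,4,6: normalisation and zero-m 3j drop out of the ratio.
A: Δ: 2! 6! 6! / 15! → 1/1261260; sum: t=2:+1/69120 = 1/69120; 3j²(4 4 6; 0 4 -4) = Δ·Π!·Σ² = 4/143  (sign +1)
B: Δ: 2! 6! 6! / 15! → 1/1261260; sum: t=2:+1/172800 = 1/172800; 3j²(4 4 6; -3 4 -1) = Δ·Π!·Σ² = 7/2145  (sign -1)
I_A²/I_B² = (4/143)/(7/2145) = 60/7

60/7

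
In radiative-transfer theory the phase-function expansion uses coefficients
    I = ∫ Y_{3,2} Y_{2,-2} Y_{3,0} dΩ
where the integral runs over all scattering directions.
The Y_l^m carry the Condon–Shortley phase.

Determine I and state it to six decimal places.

m-sum 0 ✓  L=8 even ✓  1≤3≤5 ✓
Π(2lᵢ+1) = 7×5×7 = 245
triangle coeff Δ(3,2,3) = 1/3780
Σ_t [0,2]: t=0:+1/24 t=1:−1/4 t=2:+1/24 = -1/6
(3j)²=4/105 [(3 2 3; 0 0 0)], sign=+1
Σ_t [0,0]: t=0:+1/24 = 1/24
(3j)²=1/21 [(3 2 3; 2 -2 0)], sign=-1
⇒ 4πI² = 4/9
I = (-1)√(4/9/(4π)) = -0.18806319

-0.188063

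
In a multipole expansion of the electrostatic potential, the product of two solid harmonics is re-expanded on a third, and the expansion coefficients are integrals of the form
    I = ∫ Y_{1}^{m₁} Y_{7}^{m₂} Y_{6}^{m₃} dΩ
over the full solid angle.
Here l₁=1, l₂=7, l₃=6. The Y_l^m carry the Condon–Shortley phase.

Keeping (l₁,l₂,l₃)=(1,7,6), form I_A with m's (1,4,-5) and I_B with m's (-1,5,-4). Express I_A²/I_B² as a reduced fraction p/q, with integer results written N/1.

1/22

l's match ⇒ only the (l;m) 3-j factors differ between A and B.
A: triangle coeff Δ(1,7,6) = 1/1365; Σ_t [0,0]: t=0:+1/79833600 = 1/79833600; (3j)²=1/455 [(1 7 6; 1 4 -5)], sign=-1
B: triangle coeff Δ(1,7,6) = 1/1365; Σ_t [2,2]: t=2:+1/14515200 = 1/14515200; (3j)²=22/455 [(1 7 6; -1 5 -4)], sign=+1
I_A²/I_B² = (1/455)/(22/455) = 1/22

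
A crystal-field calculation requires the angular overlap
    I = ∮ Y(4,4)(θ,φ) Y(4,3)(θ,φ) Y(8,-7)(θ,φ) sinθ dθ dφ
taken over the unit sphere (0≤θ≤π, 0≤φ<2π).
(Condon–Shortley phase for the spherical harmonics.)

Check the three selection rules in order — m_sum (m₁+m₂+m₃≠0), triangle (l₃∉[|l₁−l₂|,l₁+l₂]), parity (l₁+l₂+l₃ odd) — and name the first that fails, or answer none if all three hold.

none

Σmᵢ = 0  ✓
l₃∈[|l₁−l₂|,l₁+l₂]=[0,8], have l₃=8  ✓
Σlᵢ = 16 ⇒ even  ✓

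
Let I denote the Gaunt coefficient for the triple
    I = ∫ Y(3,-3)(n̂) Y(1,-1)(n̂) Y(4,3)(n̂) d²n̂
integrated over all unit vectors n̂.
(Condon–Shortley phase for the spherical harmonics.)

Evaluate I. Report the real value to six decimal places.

0.000000

m-sum = -3 − 1 + 3 = -1 ≠ 0 ⇒ I = 0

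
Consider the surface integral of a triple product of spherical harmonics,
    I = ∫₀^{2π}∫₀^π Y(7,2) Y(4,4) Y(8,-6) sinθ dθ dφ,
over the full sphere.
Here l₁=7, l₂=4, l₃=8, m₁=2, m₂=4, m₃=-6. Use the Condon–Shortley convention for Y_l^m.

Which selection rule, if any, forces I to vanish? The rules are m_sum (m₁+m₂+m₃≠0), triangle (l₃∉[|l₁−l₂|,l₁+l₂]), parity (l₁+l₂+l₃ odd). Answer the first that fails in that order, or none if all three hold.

parity

m₁+m₂+m₃ = 2 + 4 − 6 = 0  ✓
triangle: |7−4|=3 ≤ l₃=8 ≤ 7+4=11  ✓
parity: l₁+l₂+l₃ = 19 is odd  ✗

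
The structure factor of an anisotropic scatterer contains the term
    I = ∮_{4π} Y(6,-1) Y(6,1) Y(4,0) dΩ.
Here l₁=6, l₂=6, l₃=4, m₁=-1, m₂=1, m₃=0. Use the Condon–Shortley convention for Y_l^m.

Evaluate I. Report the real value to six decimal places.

-0.096546

Rules hold: Σm=0, L=16 even, 0≤4≤12.
N = 13·13·9 = 1521
Δ = 8!·4!·4!/17! = 1/15315300
Racah Σ t=2..6: t=2:+1/829440 t=3:−1/25920 t=4:+1/9216 t=5:−1/25920 t=6:+1/829440 = 7/207360
⇒ 3j(6 6 4; 0 0 0)² = 28/2431, sgn +1
Racah Σ t=3..7: t=3:−1/414720 t=4:+1/20736 t=5:−1/11520 t=6:+1/51840 t=7:−1/2903040 = -1/45360
⇒ 3j(6 6 4; -1 1 0)² = 1024/153153, sgn -1
4πI² = N·(3j₀)²·(3jₘ)² = 4096/34969
I = -1·√(0.117132/4π) = -0.09654581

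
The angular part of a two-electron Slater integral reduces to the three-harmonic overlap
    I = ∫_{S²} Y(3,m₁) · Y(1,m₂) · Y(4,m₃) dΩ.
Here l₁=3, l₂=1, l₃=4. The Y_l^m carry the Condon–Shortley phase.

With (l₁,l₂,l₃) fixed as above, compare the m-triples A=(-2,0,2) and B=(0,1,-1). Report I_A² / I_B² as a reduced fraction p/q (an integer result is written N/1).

Shared (l₁,l₂,l₃)=(3,1,4): N and (l;000)² cancel in I_A²/I_B².
A: Δ = 0!·6!·2!/9! = 1/252; Racah Σ t=0..0: t=0:+1/120 = 1/120; ⇒ 3j(3 1 4; -2 0 2)² = 1/21, sgn +1
B: Δ = 0!·6!·2!/9! = 1/252; Racah Σ t=0..0: t=0:+1/72 = 1/72; ⇒ 3j(3 1 4; 0 1 -1)² = 5/126, sgn -1
I_A²/I_B² = (1/21)/(5/126) = 6/5

6/5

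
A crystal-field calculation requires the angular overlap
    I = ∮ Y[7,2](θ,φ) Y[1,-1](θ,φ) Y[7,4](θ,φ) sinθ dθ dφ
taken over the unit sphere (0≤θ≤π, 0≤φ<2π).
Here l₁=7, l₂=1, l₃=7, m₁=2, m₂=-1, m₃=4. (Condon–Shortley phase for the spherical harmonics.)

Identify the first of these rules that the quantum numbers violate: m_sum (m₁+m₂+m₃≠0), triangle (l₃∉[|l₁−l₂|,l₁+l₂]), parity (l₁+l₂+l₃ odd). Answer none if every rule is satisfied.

m₁+m₂+m₃ = 2 − 1 + 4 = 5  ✗
triangle: |7−1|=6 ≤ l₃=7 ≤ 7+1=8
parity: l₁+l₂+l₃ = 15 is odd

m_sum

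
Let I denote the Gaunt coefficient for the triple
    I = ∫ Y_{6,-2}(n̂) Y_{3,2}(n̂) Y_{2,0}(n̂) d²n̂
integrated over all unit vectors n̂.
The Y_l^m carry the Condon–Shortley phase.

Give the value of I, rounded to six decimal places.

|6−3|≤2≤6+3 violated ⇒ I = 0

0.000000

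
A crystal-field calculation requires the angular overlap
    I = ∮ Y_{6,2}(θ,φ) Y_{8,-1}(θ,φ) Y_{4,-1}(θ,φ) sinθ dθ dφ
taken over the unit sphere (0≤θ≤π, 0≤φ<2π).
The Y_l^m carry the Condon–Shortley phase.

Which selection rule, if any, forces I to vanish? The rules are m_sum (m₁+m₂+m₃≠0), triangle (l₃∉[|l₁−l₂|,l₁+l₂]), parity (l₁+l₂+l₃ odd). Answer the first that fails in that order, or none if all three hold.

Σmᵢ = 0  ✓
l₃∈[|l₁−l₂|,l₁+l₂]=[2,14], have l₃=4  ✓
Σlᵢ = 18 ⇒ even  ✓

none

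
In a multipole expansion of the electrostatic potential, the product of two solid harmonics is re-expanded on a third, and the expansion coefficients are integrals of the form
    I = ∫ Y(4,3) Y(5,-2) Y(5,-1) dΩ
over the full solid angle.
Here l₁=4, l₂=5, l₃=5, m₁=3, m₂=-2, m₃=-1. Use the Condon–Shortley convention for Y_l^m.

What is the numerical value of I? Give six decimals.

-0.048522

Checks pass: Σm=0; 14 even; l₃=5∈[1,9].
(2·4+1)(2·5+1)(2·5+1) = 1089
Δ: 4! 4! 6! / 15! → 1/3153150
sum: t=0:+1/69120 t=1:−1/1728 t=2:+1/576 t=3:−1/1728 t=4:+1/69120 = 7/11520
3j²(4 5 5; 0 0 0) = Δ·Π!·Σ² = 2/143  (sign -1)
sum: t=0:+1/5184 t=1:−1/6912 = 1/20736
3j²(4 5 5; 3 -2 -1) = Δ·Π!·Σ² = 5/2574  (sign +1)
combine: 4πI² = 1089·2/143·5/2574 = 5/169
take √, sign -1: I = -0.04852178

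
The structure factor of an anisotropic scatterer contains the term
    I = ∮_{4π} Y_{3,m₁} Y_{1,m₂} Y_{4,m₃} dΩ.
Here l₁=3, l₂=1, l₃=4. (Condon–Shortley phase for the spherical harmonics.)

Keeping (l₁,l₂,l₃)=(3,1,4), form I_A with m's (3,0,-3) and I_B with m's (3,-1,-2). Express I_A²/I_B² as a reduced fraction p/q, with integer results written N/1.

7/1

l's match ⇒ only the (l;m) 3-j factors differ between A and B.
A: triangle coeff Δ(3,1,4) = 1/252; Σ_t [0,0]: t=0:+1/720 = 1/720; (3j)²=1/36 [(3 1 4; 3 0 -3)], sign=-1
B: triangle coeff Δ(3,1,4) = 1/252; Σ_t [0,0]: t=0:+1/1440 = 1/1440; (3j)²=1/252 [(3 1 4; 3 -1 -2)], sign=+1
I_A²/I_B² = (1/36)/(1/252) = 7/1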